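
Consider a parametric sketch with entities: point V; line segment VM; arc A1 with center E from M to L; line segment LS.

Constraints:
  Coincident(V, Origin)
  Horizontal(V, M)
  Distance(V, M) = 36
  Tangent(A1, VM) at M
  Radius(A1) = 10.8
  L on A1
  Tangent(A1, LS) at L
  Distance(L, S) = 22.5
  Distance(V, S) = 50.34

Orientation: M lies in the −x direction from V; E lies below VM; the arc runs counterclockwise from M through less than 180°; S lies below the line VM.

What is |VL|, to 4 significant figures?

48.25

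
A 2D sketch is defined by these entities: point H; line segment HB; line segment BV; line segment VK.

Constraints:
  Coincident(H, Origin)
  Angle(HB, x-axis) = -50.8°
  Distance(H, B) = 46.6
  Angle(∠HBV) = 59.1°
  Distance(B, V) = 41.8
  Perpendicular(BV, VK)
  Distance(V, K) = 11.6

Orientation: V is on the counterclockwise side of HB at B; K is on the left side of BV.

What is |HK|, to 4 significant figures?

33.54

H is at the origin; HB runs at -50.8° with length 46.6, so B = 46.6·(cos -50.8°, sin -50.8°) = (29.45, -36.11). ∠HBV = 59.1°, so BV runs at -50.8° + (180° − 59.1°) = 70.10° from the x-axis; with |BV| = 41.8, V = B + 41.8·(cos 70.10°, sin 70.10°) = (43.68, 3.192). The perpendicularity gives VK at right angles to BV; with |VK| = 11.6 on the left of BV, K = V + 11.6·(-0.9403, 0.3404) = (32.77, 7.140). Then |HK| = |K − H| = 33.54.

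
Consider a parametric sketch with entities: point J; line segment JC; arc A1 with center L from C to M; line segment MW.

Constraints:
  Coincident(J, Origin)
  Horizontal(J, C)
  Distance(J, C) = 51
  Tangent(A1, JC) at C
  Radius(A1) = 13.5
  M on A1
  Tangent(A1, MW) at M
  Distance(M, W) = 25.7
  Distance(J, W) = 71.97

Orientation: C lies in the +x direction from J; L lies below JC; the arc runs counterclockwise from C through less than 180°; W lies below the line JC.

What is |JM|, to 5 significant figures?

47.061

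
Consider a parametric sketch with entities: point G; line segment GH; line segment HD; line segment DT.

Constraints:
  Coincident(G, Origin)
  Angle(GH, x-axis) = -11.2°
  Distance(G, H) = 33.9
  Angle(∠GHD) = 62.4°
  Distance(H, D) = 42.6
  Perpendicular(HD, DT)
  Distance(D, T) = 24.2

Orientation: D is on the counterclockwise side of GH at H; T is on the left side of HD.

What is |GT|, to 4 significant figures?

27.52

G is at the origin; GH runs at -11.2° with length 33.9, so H = 33.9·(cos -11.2°, sin -11.2°) = (33.25, -6.585). ∠GHD = 62.4°, so HD runs at -11.2° + (180° − 62.4°) = 106.4° from the x-axis; with |HD| = 42.6, D = H + 42.6·(cos 106.4°, sin 106.4°) = (21.23, 34.28). HD is perpendicular to DT; with |DT| = 24.2 on the left of HD, T = D + 24.2·(-0.9593, -0.2823) = (-1.989, 27.45). Then |GT| = |T − G| = 27.52.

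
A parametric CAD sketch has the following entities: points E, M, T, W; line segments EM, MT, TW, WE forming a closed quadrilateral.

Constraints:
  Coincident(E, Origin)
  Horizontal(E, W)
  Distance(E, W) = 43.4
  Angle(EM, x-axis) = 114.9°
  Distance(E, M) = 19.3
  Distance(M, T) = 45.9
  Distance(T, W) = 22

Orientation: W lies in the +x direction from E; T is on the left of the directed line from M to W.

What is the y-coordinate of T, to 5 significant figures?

21.228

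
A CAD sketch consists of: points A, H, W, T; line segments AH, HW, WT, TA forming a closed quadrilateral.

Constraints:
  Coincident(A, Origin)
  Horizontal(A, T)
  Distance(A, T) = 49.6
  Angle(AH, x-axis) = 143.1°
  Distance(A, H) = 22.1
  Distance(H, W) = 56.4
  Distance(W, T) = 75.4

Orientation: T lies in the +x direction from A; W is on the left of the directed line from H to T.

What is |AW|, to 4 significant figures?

63.79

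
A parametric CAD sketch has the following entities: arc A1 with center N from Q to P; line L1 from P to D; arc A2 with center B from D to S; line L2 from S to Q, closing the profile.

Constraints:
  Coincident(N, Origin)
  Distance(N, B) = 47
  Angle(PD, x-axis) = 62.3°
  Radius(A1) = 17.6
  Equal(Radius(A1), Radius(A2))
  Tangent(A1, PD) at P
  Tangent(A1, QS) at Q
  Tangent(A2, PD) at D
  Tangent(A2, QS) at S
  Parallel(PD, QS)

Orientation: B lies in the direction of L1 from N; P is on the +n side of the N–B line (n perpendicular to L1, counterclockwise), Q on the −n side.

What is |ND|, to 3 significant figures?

50.2

The slot axis is L1's direction at 62.3°, so u = (cos 62.3°, sin 62.3°) = (0.465, 0.885) and n = (−sin 62.3°, cos 62.3°) = (-0.885, 0.465). N is at the origin and B lies 47.0 along u from N, so B = 47.0·u = (21.8, 41.6). Tangency of A1 to both parallel lines with radius 17.6 puts P and Q at N ± 17.6·n: P = (-15.6, 8.18), Q = (15.6, -8.18). Equal radii place D and S the same way about B: D = B + 17.6·n = (6.26, 49.8), S = B − 17.6·n = (37.4, 33.4). Then |ND| = |D − N| = 50.2.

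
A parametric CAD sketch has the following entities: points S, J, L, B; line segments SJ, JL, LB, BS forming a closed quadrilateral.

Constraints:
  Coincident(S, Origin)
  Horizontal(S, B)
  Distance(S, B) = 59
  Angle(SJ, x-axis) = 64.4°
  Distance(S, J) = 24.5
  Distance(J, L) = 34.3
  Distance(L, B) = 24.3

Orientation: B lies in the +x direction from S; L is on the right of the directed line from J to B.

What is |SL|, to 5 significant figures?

34.869

Checks: |JL| = 34.30 ✓; |LB| = 24.30 ✓.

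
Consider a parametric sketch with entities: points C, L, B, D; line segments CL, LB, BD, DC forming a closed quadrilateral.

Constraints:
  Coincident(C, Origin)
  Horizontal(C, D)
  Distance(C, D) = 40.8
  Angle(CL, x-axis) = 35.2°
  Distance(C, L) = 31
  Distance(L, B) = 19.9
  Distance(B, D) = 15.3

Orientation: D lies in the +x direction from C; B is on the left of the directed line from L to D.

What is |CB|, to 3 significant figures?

47.3

C is at the origin; C and D share the same y with |CD| = 40.8 and D in +x, so D = (40.8, 0). CL runs at 35.2° with |CL| = 31.0, so L = (25.3, 17.9). B is determined by |LB| = 19.9 and |BD| = 15.3 together: it lies at the intersection of circle(L, 19.9) and circle(D, 15.3). With |LD| = 23.6, the foot of the radical line on LD is 15.2 from L and the perpendicular offset is √(19.9² − 15.2²) = 12.8. Taking the left-of-LD solution: B = (45.0, 14.7).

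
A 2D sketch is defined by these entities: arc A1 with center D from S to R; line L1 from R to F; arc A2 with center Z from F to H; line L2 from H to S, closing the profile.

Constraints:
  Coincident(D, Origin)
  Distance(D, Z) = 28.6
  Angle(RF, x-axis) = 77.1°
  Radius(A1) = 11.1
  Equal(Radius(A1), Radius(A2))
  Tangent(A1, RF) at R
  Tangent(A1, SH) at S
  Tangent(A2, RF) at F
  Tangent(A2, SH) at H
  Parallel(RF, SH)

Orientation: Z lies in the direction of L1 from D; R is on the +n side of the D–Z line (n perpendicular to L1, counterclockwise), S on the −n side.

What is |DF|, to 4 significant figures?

30.68

Tangency of A1 to both parallel lines with radius 11.1 puts R and S at D ± 11.1·n: R = (-10.82, 2.478), S = (10.82, -2.478). Equal radii place F and H the same way about Z: F = Z + 11.1·n = (-4.435, 30.36), H = Z − 11.1·n = (17.20, 25.40). Then |DF| = |F − D| = 30.68.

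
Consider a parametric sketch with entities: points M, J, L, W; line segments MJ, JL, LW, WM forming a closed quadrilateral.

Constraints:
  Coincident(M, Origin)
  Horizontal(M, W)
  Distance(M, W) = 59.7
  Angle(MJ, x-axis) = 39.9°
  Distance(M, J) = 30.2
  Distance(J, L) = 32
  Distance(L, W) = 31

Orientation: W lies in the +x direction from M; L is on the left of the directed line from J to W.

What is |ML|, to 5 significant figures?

61.266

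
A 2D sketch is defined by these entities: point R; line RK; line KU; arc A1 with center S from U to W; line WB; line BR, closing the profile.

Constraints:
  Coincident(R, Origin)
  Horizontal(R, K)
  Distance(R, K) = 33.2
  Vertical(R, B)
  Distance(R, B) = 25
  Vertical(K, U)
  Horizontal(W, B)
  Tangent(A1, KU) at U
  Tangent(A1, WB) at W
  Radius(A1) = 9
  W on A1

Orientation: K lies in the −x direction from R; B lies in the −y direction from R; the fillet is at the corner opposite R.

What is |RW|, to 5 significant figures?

34.794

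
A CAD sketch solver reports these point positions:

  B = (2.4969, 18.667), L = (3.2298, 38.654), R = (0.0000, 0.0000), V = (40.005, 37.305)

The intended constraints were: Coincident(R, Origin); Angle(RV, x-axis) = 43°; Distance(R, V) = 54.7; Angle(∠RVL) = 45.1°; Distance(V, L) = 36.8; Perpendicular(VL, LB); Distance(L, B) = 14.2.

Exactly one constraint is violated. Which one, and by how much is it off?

Distance(L, B) = 14.2 — off by 5.80.

R = (0.00, 0.00) ✓; RV at 43.00° ✓; |RV| = 54.70 ✓; ∠RVL = 45.10° ✓; |VL| = 36.80 ✓; ∠(VL, LB) = 90.00° ✓; |LB| = 20.00 ✗.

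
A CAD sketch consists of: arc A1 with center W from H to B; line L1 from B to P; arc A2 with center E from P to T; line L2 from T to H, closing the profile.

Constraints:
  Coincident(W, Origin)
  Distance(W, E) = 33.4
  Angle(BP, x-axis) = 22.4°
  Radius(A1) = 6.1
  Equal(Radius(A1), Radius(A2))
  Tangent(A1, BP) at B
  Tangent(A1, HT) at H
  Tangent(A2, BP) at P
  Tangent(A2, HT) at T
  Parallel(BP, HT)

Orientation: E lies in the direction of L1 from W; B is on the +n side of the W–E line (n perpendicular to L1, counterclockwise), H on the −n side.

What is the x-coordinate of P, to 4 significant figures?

28.56

Tangency of A1 to both parallel lines with radius 6.1 puts B and H at W ± 6.1·n: B = (-2.325, 5.640), H = (2.325, -5.640). Equal radii place P and T the same way about E: P = E + 6.1·n = (28.56, 18.37), T = E − 6.1·n = (33.20, 7.088). So P.x = 28.56.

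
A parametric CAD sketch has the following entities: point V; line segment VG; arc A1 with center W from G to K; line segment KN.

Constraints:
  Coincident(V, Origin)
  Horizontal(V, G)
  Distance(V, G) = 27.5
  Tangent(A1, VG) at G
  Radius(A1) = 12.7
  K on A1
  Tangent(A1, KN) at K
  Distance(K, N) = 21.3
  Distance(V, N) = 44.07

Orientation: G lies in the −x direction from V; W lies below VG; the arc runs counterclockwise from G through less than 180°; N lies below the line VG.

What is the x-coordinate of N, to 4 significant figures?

-23.64

Checks: |WK| = 12.70 ✓; ∠(WK, KN) = 90.00° ✓; |KN| = 21.30 ✓; |VN| = 44.07 ✓.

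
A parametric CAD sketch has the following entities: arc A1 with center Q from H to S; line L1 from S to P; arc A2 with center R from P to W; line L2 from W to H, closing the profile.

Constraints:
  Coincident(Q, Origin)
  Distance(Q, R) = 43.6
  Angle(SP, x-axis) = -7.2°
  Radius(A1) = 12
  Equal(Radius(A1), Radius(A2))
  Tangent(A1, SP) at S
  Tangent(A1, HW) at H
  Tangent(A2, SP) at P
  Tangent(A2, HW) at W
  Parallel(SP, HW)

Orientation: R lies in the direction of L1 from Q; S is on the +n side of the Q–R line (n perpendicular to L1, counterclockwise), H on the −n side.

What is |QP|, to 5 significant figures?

45.221

The slot axis is L1's direction at -7.2°, so u = (cos -7.2°, sin -7.2°) = (0.99211, -0.12533) and n = (−sin -7.2°, cos -7.2°) = (0.12533, 0.99211). Q is at the origin and R lies 43.6 along u from Q, so R = 43.6·u = (43.256, -5.4645). Tangency of A1 to both parallel lines with radius 12.0 puts S and H at Q ± 12.0·n: S = (1.5040, 11.905), H = (-1.5040, -11.905). Equal radii place P and W the same way about R: P = R + 12.0·n = (44.760, 6.4408), W = R − 12.0·n = (41.752, -17.370). Then |QP| = |P − Q| = 45.221.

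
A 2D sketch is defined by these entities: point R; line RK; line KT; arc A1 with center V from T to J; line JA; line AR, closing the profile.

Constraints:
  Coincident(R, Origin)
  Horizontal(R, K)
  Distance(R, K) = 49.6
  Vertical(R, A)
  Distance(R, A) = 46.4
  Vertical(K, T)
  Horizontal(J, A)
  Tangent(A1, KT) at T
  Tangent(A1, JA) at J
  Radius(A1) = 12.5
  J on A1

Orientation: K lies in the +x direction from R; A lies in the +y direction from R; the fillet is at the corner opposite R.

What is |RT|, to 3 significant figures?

60.1

R is at the origin; R and K share the same y with |RK| = 49.6 and K on the +x side, so K = (49.6, 0.00). RA is vertical with |RA| = 46.4 and A on the +y side, so A = (0.00, 46.4). The virtual corner opposite R is at (49.6, 46.4). The tangent condition forces VT to be normal to KT and since A1 is tangent to JA there, VJ ⟂ JA, with radius 12.5, so the center V sits 12.5 in from both sides at V = (37.1, 33.9). That places the tangent points at T = (49.6, 33.9) on KT and J = (37.1, 46.4) on JA. Then |RT| = |T − R| = 60.1.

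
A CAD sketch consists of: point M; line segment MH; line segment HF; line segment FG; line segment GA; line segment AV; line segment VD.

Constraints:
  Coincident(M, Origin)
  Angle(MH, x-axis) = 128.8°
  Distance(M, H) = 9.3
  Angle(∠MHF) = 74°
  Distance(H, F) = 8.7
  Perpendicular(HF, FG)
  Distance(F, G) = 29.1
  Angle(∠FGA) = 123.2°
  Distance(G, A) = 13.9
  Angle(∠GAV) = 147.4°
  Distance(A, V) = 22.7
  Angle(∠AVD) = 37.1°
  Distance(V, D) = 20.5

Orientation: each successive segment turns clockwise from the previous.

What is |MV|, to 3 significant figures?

39.7

∠FGA = 123.2° gives GA at -124° from the x-axis; with |GA| = 13.9, A = (5.70, -27.7). ∠GAV = 147.4° gives AV at -157° from the x-axis; with |AV| = 22.7, V = (-15.1, -36.7). Then |MV| = |V − M| = 39.7.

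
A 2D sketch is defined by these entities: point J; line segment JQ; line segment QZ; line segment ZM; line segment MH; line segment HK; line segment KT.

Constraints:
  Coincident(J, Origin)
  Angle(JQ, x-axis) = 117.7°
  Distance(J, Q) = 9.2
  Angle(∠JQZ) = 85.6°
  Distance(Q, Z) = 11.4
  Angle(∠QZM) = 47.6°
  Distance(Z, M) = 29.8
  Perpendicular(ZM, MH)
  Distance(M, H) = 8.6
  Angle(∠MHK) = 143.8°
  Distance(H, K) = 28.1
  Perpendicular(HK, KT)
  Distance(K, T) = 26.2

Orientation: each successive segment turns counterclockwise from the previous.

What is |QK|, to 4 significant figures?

23.51

J is at the origin; JQ runs at 117.7° with length 9.2, so Q = (-4.277, 8.146). ∠JQZ = 85.6° gives QZ at -147.9° from the x-axis; with |QZ| = 11.4, Z = (-13.93, 2.088). ∠QZM = 47.6° gives ZM at -15.50° from the x-axis; with |ZM| = 29.8, M = (14.78, -5.876). ZM ⟂ MH, so MH runs at 74.50°; with |MH| = 8.6, H = (17.08, 2.411). ∠MHK = 143.8° gives HK at 110.7° from the x-axis; with |HK| = 28.1, K = (7.148, 28.70). Then |QK| = |K − Q| = 23.51.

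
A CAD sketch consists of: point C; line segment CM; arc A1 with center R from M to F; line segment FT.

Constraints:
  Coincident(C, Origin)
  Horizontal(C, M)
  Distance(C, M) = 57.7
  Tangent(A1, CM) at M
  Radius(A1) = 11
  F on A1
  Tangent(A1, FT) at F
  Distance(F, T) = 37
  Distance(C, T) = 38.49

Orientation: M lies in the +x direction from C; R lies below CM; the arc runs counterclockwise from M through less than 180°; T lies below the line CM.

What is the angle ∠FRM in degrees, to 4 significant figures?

46.06°

Checks: ∠(RM, MC) = 90.00° ✓; |RF| = 11.00 ✓; ∠(RF, FT) = 90.00° ✓; |FT| = 37.00 ✓; |CT| = 38.49 ✓.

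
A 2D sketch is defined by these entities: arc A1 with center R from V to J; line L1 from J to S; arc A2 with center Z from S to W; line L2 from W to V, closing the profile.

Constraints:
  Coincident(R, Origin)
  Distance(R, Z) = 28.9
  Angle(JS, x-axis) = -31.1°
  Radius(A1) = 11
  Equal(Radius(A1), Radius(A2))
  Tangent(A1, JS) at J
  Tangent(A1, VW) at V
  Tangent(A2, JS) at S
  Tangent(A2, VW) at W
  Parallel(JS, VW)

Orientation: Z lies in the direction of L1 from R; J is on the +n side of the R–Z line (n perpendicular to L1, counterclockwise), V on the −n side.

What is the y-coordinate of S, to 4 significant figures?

-5.509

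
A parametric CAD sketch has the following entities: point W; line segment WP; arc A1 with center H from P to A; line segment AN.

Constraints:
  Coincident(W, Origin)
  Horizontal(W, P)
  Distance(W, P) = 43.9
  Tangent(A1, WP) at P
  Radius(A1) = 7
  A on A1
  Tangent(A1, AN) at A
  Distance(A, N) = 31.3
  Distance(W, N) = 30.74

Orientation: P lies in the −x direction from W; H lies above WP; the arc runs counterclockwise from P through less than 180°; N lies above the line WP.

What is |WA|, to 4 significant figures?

38.82

Checks: ∠(HP, PW) = 90.00° ✓; |HP| = 7.000 ✓; |HA| = 7.000 ✓; ∠(HA, AN) = 90.00° ✓; |AN| = 31.30 ✓; |WN| = 30.74 ✓.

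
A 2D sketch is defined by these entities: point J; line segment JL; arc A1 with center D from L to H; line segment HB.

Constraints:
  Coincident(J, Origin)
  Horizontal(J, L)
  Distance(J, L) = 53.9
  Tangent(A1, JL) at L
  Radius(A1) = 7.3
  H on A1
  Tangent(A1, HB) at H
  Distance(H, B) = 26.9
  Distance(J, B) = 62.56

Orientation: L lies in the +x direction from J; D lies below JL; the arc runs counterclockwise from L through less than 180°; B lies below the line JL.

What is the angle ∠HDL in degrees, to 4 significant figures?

100.8°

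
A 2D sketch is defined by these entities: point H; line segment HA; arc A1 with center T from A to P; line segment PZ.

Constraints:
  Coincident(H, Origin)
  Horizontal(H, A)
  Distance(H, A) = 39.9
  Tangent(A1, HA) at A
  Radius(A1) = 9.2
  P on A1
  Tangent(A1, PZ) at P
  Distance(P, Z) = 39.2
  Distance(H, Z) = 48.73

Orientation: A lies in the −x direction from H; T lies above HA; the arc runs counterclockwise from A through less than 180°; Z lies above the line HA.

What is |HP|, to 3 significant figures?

31.8

Checks: |TP| = 9.200 ✓; ∠(TP, PZ) = 90.00° ✓; |PZ| = 39.20 ✓; |HZ| = 48.73 ✓.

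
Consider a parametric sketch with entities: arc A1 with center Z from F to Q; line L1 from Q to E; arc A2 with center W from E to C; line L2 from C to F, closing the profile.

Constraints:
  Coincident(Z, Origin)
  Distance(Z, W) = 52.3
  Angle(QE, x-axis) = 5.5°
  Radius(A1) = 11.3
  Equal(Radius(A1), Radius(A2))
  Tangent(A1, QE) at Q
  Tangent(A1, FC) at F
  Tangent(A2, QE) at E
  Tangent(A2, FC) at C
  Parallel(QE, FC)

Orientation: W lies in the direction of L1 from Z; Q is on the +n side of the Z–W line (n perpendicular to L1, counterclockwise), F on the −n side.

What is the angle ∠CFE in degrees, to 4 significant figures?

23.37°

Tangency of A1 to both parallel lines with radius 11.3 puts Q and F at Z ± 11.3·n: Q = (-1.083, 11.25), F = (1.083, -11.25). Equal radii place E and C the same way about W: E = W + 11.3·n = (50.98, 16.26), C = W − 11.3·n = (53.14, -6.235). Then cos ∠CFE = FC·FE / (|FC||FE|), giving 23.37°.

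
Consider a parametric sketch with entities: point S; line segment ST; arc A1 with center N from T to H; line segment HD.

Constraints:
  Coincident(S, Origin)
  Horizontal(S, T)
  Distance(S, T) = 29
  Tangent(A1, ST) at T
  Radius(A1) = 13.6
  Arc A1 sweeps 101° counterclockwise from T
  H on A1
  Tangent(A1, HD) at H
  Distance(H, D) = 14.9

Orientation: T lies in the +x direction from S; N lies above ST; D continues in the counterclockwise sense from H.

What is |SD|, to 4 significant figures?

50.11

S is at the origin; S and T share the same y with |ST| = 29.0 and T on the +x side, so T = (29.00, 0.000). Since A1 is tangent to ST there, NT ⟂ ST, so N = T + (0, 13.6) = (29.00, 13.60). On A1, T sits at bearing -90° from N; a 101° counterclockwise sweep puts H at bearing 11°, so H = N + 13.6·(cos 11°, sin 11°) = (42.35, 16.20). Tangency of A1 to HD means the radius NH is perpendicular to HD, so HD runs along (−sin 11°, cos 11°); with |HD| = 14.9, D = (39.51, 30.82). Then |SD| = |D − S| = 50.11.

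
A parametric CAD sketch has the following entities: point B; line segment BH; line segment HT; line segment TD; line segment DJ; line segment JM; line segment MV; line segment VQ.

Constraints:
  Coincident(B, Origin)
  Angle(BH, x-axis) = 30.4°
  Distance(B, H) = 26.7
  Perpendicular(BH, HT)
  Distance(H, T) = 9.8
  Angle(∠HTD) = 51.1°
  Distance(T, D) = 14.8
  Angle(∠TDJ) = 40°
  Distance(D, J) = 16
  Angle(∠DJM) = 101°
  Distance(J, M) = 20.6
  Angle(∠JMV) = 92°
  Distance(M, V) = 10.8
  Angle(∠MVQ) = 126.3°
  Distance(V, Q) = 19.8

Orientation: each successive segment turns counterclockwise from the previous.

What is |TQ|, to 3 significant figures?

16.9

B is at the origin; BH runs at 30.4° with length 26.7, so H = (23.0, 13.5). BH is perpendicular to HT, so HT runs at 120°; with |HT| = 9.8, T = (18.1, 22.0). ∠HTD = 51.1° gives TD at -111° from the x-axis; with |TD| = 14.8, D = (12.8, 8.12). ∠TDJ = 40.0° gives DJ at 29.3° from the x-axis; with |DJ| = 16.0, J = (26.8, 15.9). ∠DJM = 101.0° gives JM at 108° from the x-axis; with |JM| = 20.6, M = (20.3, 35.5). ∠JMV = 92.0° gives MV at -164° from the x-axis; with |MV| = 10.8, V = (9.96, 32.5). ∠MVQ = 126.3° gives VQ at -110° from the x-axis; with |VQ| = 19.8, Q = (3.19, 13.9). Then |TQ| = |Q − T| = 16.9.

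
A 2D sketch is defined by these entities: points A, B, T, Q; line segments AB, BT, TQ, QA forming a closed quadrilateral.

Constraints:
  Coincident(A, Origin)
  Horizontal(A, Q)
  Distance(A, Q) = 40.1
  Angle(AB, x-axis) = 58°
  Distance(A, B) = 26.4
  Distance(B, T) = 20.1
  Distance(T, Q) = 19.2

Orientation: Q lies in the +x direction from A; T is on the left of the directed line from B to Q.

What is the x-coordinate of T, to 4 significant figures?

33.62

Checks: |BT| = 20.10 ✓; |TQ| = 19.20 ✓.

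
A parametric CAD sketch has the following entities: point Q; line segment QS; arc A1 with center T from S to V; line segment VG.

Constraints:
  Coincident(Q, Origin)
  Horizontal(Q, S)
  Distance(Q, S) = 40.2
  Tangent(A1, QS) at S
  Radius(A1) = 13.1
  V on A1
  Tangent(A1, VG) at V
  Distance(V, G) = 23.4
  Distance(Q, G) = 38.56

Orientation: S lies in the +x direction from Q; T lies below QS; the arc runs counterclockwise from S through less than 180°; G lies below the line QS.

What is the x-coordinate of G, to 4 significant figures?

21.31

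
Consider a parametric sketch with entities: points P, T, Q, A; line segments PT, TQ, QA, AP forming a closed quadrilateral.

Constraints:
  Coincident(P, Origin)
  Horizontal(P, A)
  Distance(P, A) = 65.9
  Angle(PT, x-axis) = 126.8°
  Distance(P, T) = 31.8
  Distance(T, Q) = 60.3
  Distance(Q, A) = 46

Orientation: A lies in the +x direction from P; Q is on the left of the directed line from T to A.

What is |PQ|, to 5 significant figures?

55.110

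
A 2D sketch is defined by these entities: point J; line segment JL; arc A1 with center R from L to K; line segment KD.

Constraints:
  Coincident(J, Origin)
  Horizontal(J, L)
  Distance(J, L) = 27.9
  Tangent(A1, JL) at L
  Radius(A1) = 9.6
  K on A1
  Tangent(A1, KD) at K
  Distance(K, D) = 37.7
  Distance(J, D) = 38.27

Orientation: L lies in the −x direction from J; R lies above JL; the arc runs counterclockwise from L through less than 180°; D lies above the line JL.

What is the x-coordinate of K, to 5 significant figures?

-19.448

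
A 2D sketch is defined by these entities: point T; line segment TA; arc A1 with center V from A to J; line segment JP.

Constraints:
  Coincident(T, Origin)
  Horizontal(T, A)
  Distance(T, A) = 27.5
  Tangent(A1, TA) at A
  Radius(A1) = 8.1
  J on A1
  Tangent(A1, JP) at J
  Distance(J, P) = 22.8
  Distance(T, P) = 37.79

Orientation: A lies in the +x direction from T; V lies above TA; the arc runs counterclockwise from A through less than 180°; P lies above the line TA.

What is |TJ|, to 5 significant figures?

36.433

T is at the origin; TA is horizontal with |TA| = 27.5 and A on the +x side, so A = (27.500, 0.0000). Since A1 is tangent to TA there, VA ⟂ TA, so V = A + (0, 8.1) = (27.500, 8.1000). Since VJ ⟂ JP (tangency), |VP| = √(8.1² + 22.8²) = 24.196 regardless of where J sits on A1. So P lies on both circle(T, 37.79) and circle(V, 24.196); the above-TA intersection is P = (21.012, 31.410). J is the foot of the tangent from P: J = (34.126, 12.759).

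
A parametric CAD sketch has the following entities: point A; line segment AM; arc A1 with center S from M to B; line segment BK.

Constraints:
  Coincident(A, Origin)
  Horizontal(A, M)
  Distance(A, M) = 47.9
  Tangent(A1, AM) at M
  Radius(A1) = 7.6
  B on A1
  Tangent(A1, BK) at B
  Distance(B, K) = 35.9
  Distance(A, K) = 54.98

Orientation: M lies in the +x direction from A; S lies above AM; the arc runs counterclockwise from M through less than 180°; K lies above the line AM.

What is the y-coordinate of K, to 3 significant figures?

42.1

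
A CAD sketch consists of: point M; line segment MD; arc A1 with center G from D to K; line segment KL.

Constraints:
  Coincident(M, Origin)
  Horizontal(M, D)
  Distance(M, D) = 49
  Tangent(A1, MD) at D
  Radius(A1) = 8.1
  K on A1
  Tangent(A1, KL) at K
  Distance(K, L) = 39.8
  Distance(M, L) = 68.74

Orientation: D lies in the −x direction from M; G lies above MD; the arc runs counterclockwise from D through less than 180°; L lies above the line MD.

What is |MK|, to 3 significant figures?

42.2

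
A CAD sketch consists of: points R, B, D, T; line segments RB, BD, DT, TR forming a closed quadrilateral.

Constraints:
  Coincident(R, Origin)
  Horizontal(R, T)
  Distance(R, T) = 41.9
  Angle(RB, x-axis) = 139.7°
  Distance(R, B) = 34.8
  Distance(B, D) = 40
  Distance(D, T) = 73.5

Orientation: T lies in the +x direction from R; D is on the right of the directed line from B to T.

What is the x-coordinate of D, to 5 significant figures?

-29.515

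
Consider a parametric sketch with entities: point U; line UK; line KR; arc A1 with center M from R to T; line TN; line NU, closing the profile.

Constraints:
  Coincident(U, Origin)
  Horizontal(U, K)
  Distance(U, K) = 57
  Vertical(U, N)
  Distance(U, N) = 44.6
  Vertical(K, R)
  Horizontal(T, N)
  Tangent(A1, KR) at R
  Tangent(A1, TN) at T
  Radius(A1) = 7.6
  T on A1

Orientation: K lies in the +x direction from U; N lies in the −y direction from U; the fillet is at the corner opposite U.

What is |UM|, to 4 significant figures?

61.72

U is at the origin; U and K share the same y with |UK| = 57.0 and K on the +x side, so K = (57.00, 0.000). UN is vertical with |UN| = 44.6 and N on the −y side, so N = (0.000, -44.60). The virtual corner opposite U is at (57.00, -44.60). Tangency of A1 to KR means the radius MR is perpendicular to KR and the tangent condition forces MT to be normal to TN, with radius 7.6, so the center M sits 7.6 in from both sides at M = (49.40, -37.00). Then |UM| = |M − U| = 61.72.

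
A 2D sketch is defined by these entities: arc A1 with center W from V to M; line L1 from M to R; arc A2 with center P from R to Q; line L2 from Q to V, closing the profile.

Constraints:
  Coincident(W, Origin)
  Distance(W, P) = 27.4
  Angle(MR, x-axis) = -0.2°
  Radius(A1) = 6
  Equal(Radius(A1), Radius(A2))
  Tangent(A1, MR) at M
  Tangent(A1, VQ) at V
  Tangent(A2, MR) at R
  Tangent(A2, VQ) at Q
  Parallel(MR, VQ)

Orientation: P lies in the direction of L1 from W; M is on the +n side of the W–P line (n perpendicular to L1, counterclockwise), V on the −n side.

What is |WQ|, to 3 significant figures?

28.0

The slot axis is L1's direction at -0.2°, so u = (cos -0.2°, sin -0.2°) = (1.00, -0.00349) and n = (−sin -0.2°, cos -0.2°) = (0.00349, 1.00). W is at the origin and P lies 27.4 along u from W, so P = 27.4·u = (27.4, -0.0956). Tangency of A1 to both parallel lines with radius 6.0 puts M and V at W ± 6.0·n: M = (0.0209, 6.00), V = (-0.0209, -6.00). Equal radii place R and Q the same way about P: R = P + 6.0·n = (27.4, 5.90), Q = P − 6.0·n = (27.4, -6.10). Then |WQ| = |Q − W| = 28.0.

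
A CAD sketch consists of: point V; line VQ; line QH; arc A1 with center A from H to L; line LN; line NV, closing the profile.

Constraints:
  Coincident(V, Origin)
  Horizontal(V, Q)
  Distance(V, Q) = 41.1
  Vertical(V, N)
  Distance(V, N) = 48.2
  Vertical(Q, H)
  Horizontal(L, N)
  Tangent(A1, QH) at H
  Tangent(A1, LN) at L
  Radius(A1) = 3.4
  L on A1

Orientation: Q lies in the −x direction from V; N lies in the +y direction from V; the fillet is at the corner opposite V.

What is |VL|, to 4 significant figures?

61.19

V is at the origin; V and Q share the same y with |VQ| = 41.1 and Q on the −x side, so Q = (-41.10, 0.000). V and N share the same x with |VN| = 48.2 and N on the +y side, so N = (0.000, 48.20). The virtual corner opposite V is at (-41.10, 48.20). Since A1 is tangent to QH there, AH ⟂ QH and A1 meets LN tangentially, so AL is at right angles to LN, with radius 3.4, so the center A sits 3.4 in from both sides at A = (-37.70, 44.80). That places the tangent points at H = (-41.10, 44.80) on QH and L = (-37.70, 48.20) on LN. Then |VL| = |L − V| = 61.19.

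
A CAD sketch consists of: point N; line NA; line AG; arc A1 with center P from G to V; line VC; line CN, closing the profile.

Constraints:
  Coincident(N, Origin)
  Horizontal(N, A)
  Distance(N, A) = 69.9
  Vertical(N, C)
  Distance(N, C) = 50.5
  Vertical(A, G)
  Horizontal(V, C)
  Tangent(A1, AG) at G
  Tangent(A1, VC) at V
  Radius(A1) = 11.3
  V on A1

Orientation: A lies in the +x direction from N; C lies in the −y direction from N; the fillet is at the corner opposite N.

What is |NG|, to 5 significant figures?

80.141

N is at the origin; NA is horizontal with |NA| = 69.9 and A on the +x side, so A = (69.900, 0.0000). N and C share the same x with |NC| = 50.5 and C on the −y side, so C = (0.0000, -50.500). The virtual corner opposite N is at (69.900, -50.500). Since A1 is tangent to AG there, PG ⟂ AG and A1 meets VC tangentially, so PV is at right angles to VC, with radius 11.3, so the center P sits 11.3 in from both sides at P = (58.600, -39.200). That places the tangent points at G = (69.900, -39.200) on AG and V = (58.600, -50.500) on VC. Then |NG| = |G − N| = 80.141.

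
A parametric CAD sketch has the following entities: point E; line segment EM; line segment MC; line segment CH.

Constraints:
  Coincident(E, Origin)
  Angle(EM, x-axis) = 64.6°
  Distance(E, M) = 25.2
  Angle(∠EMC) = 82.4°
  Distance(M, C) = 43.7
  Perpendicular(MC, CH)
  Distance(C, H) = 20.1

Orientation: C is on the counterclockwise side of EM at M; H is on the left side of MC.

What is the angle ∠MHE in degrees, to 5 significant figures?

31.591°

∠EMC = 82.4°, so MC runs at 64.6° + (180° − 82.4°) = 162.20° from the x-axis; with |MC| = 43.7, C = M + 43.7·(cos 162.20°, sin 162.20°) = (-30.799, 36.123). MC ⟂ CH; with |CH| = 20.1 on the left of MC, H = C + 20.1·(-0.30570, -0.95213) = (-36.943, 16.985). Then cos ∠MHE = HM·HE / (|HM||HE|), giving 31.591°.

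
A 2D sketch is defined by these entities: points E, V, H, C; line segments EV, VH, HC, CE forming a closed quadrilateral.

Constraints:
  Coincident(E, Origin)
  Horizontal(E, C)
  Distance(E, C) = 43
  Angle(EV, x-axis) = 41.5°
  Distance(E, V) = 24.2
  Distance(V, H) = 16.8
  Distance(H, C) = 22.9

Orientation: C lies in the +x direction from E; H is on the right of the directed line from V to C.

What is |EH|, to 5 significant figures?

20.120

E is at the origin; EC is horizontal with |EC| = 43.0 and C in +x, so C = (43.0, 0). EV runs at 41.5° with |EV| = 24.2, so V = (18.125, 16.035). H is determined by |VH| = 16.8 and |HC| = 22.9 together: it lies at the intersection of circle(V, 16.8) and circle(C, 22.9). With |VC| = 29.596, the foot of the radical line on VC is 10.707 from V and the perpendicular offset is √(16.8² − 10.707²) = 12.946. Taking the right-of-VC solution: H = (20.109, -0.64698).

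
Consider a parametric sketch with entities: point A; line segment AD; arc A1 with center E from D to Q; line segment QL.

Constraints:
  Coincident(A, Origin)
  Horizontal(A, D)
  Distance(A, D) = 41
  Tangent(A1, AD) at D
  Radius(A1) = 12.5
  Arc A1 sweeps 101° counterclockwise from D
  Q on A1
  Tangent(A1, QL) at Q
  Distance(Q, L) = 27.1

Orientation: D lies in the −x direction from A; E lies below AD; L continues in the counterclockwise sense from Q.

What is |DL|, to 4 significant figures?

42.09

On A1, D sits at bearing 90° from E; a 101° counterclockwise sweep puts Q at bearing 191°, so Q = E + 12.5·(cos 191°, sin 191°) = (-53.27, -14.89). Tangency of A1 to QL means the radius EQ is perpendicular to QL, so QL runs along (−sin 191°, cos 191°); with |QL| = 27.1, L = (-48.10, -41.49). Then |DL| = |L − D| = 42.09.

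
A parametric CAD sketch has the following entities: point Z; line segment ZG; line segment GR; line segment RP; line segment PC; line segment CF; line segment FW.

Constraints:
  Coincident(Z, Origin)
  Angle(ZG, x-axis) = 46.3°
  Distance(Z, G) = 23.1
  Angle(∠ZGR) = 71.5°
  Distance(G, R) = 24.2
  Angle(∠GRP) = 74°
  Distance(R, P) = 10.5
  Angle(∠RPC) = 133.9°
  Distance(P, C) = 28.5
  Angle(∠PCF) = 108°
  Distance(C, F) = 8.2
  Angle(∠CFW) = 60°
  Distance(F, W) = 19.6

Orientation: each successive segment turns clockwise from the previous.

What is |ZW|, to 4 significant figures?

9.712

∠PCF = 108.0° gives CF at 73.70° from the x-axis; with |CF| = 8.2, F = (-4.275, 17.08). ∠CFW = 60.0° gives FW at -46.30° from the x-axis; with |FW| = 19.6, W = (9.267, 2.907). Then |ZW| = |W − Z| = 9.712.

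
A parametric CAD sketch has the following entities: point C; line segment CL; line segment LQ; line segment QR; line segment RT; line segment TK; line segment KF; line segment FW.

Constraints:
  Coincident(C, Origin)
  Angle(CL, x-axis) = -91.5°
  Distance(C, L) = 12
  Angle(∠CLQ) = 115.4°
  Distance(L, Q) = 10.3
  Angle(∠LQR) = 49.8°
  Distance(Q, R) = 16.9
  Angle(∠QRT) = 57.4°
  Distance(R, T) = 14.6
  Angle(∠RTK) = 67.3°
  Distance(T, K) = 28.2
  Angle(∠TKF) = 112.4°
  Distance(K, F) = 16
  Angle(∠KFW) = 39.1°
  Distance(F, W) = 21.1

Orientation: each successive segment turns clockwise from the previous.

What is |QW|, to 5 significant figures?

5.1740

∠TKF = 112.4° gives KF at 130.80° from the x-axis; with |KF| = 16.0, F = (-32.603, -7.7395). ∠KFW = 39.1° gives FW at -10.100° from the x-axis; with |FW| = 21.1, W = (-11.830, -11.440). Then |QW| = |W − Q| = 5.1740.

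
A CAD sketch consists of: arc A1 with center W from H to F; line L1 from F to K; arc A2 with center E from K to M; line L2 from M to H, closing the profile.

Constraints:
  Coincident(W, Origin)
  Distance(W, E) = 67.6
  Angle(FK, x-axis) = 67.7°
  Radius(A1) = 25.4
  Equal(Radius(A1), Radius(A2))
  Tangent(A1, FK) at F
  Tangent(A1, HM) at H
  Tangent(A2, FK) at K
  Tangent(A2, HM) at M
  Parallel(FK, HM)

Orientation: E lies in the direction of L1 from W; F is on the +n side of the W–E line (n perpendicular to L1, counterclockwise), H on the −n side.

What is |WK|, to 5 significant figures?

72.214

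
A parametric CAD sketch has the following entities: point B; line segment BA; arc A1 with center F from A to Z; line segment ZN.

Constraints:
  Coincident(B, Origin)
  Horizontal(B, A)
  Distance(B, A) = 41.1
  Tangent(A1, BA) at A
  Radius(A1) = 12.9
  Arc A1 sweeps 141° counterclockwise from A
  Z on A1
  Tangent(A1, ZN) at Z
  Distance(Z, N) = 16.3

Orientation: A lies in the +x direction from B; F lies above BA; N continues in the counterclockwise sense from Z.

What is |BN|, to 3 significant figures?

49.4

On A1, A sits at bearing -90° from F; a 141° counterclockwise sweep puts Z at bearing 51°, so Z = F + 12.9·(cos 51°, sin 51°) = (49.2, 22.9). Tangency of A1 to ZN means the radius FZ is perpendicular to ZN, so ZN runs along (−sin 51°, cos 51°); with |ZN| = 16.3, N = (36.6, 33.2). Then |BN| = |N − B| = 49.4.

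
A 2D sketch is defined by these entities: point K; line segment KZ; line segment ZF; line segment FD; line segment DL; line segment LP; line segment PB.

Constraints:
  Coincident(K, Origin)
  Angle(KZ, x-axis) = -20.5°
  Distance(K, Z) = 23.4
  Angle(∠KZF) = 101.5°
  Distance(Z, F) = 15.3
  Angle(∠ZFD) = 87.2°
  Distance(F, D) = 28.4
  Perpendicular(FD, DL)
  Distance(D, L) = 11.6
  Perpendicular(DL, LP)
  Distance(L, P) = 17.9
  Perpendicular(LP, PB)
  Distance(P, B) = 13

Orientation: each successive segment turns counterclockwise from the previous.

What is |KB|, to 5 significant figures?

24.246

K is at the origin; KZ runs at -20.5° with length 23.4, so Z = (21.918, -8.1949). ∠KZF = 101.5° gives ZF at 58.000° from the x-axis; with |ZF| = 15.3, F = (30.026, 4.7803). ∠ZFD = 87.2° gives FD at 150.80° from the x-axis; with |FD| = 28.4, D = (5.2349, 18.635). FD is perpendicular to DL, so DL runs at -119.20°; with |DL| = 11.6, L = (-0.42427, 8.5096). DL is perpendicular to LP, so LP runs at -29.200°; with |LP| = 17.9, P = (15.201, -0.22309). LP ⟂ PB, so PB runs at 60.800°; with |PB| = 13.0, B = (21.543, 11.125). Then |KB| = |B − K| = 24.246.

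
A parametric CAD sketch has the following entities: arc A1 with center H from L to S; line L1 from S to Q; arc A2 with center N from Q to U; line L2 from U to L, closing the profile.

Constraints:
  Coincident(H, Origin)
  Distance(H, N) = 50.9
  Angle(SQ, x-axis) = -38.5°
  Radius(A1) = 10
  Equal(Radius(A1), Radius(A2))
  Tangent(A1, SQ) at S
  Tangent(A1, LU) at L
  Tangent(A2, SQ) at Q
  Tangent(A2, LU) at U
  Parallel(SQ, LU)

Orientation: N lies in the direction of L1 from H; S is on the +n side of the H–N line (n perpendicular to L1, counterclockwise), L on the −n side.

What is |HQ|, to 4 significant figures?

51.87

Tangency of A1 to both parallel lines with radius 10.0 puts S and L at H ± 10.0·n: S = (6.225, 7.826), L = (-6.225, -7.826). Equal radii place Q and U the same way about N: Q = N + 10.0·n = (46.06, -23.86), U = N − 10.0·n = (33.61, -39.51). Then |HQ| = |Q − H| = 51.87.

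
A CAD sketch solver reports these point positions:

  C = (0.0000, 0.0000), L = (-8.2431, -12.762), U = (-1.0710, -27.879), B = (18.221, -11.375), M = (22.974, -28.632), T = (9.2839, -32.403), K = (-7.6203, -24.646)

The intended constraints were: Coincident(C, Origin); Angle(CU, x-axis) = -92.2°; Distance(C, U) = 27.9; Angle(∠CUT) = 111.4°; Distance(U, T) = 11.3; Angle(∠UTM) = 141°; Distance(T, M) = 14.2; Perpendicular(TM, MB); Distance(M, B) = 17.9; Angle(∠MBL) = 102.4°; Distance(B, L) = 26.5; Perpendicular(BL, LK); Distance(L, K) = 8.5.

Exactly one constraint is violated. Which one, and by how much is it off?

Distance(L, K) = 8.5 — off by 3.40.

C = (0.00, 0.00) ✓; CU at -92.20° ✓; |CU| = 27.90 ✓; ∠CUT = 111.4° ✓; |UT| = 11.30 ✓; ∠UTM = 141.0° ✓; |TM| = 14.20 ✓; ∠(TM, MB) = 90.00° ✓; |MB| = 17.90 ✓; ∠MBL = 102.4° ✓; |BL| = 26.50 ✓; ∠(BL, LK) = 90.00° ✓; |LK| = 11.90 ✗.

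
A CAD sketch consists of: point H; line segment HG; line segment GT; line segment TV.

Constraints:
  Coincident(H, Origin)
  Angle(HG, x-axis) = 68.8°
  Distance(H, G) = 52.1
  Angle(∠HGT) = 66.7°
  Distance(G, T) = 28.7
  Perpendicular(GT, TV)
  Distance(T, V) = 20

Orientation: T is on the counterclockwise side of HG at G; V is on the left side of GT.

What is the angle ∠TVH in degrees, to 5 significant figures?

163.80°

H is at the origin; HG runs at 68.8° with length 52.1, so G = 52.1·(cos 68.8°, sin 68.8°) = (18.841, 48.574). ∠HGT = 66.7°, so GT runs at 68.8° + (180° − 66.7°) = 182.10° from the x-axis; with |GT| = 28.7, T = G + 28.7·(cos 182.10°, sin 182.10°) = (-9.8401, 47.522). GT ⟂ TV; with |TV| = 20.0 on the left of GT, V = T + 20.0·(0.036644, -0.99933) = (-9.1072, 27.536). Then cos ∠TVH = VT·VH / (|VT||VH|), giving 163.80°.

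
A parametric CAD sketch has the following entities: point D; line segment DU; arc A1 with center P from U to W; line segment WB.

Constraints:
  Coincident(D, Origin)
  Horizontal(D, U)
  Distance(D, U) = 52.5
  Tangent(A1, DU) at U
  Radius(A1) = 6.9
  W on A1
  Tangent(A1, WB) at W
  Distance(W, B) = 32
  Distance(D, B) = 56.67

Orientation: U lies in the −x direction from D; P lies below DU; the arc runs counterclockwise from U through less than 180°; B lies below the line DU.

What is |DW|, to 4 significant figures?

59.36

Checks: |PW| = 6.900 ✓; ∠(PW, WB) = 90.00° ✓; |WB| = 32.00 ✓; |DB| = 56.67 ✓.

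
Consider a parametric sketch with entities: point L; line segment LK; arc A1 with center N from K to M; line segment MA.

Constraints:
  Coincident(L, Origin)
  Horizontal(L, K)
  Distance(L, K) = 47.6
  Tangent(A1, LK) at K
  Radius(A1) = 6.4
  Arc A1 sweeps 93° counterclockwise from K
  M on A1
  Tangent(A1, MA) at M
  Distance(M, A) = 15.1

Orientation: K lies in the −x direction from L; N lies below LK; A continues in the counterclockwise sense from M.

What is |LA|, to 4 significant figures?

57.50

On A1, K sits at bearing 90° from N; a 93° counterclockwise sweep puts M at bearing 183°, so M = N + 6.4·(cos 183°, sin 183°) = (-53.99, -6.735). Tangency of A1 to MA means the radius NM is perpendicular to MA, so MA runs along (−sin 183°, cos 183°); with |MA| = 15.1, A = (-53.20, -21.81). Then |LA| = |A − L| = 57.50.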